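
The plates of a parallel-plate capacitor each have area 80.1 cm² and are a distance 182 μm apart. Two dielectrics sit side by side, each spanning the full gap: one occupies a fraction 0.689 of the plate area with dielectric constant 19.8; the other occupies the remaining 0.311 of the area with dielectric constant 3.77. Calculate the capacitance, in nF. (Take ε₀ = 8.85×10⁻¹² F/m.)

A = 80.1 cm² = 8.01×10⁻³ m².
Side-by-side slabs ⇒ two capacitors in parallel, each spanning the full gap.
C₁ = κ₁ε₀A₁/d = 19.8 × 8.85×10⁻¹² × 5.52×10⁻³ / 1.82×10⁻⁴ = 5.31×10⁻⁹ F.
C₂ = κ₂ε₀A₂/d = 3.77 × 8.85×10⁻¹² × 2.49×10⁻³ / 1.82×10⁻⁴ = 4.57×10⁻¹⁰ F.
C = C₁ + C₂ = 5.77×10⁻⁹ F.

C ≈ 5.77 nF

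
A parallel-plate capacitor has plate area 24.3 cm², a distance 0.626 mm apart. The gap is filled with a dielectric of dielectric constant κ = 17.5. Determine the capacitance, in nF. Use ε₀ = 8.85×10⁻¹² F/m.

C ≈ 0.601 nF

A = 24.3 cm² = 2.43×10⁻³ m².
C = κε₀A/d = 17.5 × 8.85×10⁻¹² × 2.43×10⁻³ / 6.26×10⁻⁴ = 6.01×10⁻¹⁰ F.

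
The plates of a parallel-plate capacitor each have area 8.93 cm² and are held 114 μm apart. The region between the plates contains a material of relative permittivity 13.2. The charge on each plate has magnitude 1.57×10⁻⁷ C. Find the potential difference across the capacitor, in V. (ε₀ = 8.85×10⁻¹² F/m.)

A = 8.93 cm² = 8.93×10⁻⁴ m².
C = κε₀A/d = 13.2 × 8.85×10⁻¹² × 8.93×10⁻⁴ / 1.14×10⁻⁴ = 9.15×10⁻¹⁰ F.
V = Q/C = 1.57×10⁻⁷ / 9.15×10⁻¹⁰ = 1.72×10² V.

V ≈ 172 V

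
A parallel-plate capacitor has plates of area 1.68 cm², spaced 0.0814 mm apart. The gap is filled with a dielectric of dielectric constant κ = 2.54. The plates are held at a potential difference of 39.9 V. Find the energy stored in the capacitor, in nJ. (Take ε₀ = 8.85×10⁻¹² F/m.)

U ≈ 36.9 nJ

A = 1.68 cm² = 1.68×10⁻⁴ m².
C = κε₀A/d = 2.54 × 8.85×10⁻¹² × 1.68×10⁻⁴ / 8.14×10⁻⁵ = 4.64×10⁻¹¹ F.
U = ½CV² = ½ × 4.64×10⁻¹¹ × (39.9)² = 3.69×10⁻⁸ J.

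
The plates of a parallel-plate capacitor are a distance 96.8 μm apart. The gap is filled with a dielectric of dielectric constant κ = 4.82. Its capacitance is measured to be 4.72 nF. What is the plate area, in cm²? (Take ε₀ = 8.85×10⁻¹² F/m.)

A = Cd/(κε₀) = 4.72×10⁻⁹ × 9.68×10⁻⁵ / (4.82 × 8.85×10⁻¹²) = 1.07×10⁻² m².

107 cm²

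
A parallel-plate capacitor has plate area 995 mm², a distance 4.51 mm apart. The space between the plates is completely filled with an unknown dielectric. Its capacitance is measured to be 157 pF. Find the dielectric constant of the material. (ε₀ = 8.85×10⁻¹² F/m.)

κ ≈ 80.4

A = 995 mm² = 9.95×10⁻⁴ m².
κ = Cd/(ε₀A) = 1.57×10⁻¹⁰ × 4.51×10⁻³ / (8.85×10⁻¹² × 9.95×10⁻⁴) = 80.4.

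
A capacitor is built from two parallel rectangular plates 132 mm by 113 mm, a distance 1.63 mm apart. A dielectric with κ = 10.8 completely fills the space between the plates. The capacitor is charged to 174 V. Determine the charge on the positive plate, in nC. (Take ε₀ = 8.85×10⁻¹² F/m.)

152 nC

A = 132 × 113 mm² = 1.49×10⁻² m².
C = κε₀A/d = 10.8 × 8.85×10⁻¹² × 1.49×10⁻² / 1.63×10⁻³ = 8.75×10⁻¹⁰ F.
Q = CV = 8.75×10⁻¹⁰ × 174 = 1.52×10⁻⁷ C.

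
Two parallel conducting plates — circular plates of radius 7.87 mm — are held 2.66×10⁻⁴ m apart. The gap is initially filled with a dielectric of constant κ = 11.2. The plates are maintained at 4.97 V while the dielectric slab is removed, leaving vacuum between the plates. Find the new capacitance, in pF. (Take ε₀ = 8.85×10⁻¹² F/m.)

A = π(7.87 mm)² = 1.95×10⁻⁴ m².
Initially C₁ = κε₀A/d = 11.2 × 8.85×10⁻¹² × 1.95×10⁻⁴ / 2.66×10⁻⁴ = 7.25×10⁻¹¹ F.
C = κε₀A/d scales with κ, so C₂/C₁ = 1/κ = 1/11.2 = 0.0893.
C₂ = 0.0893 × 7.25×10⁻¹¹ = 6.47×10⁻¹² F.

C ≈ 6.47 pF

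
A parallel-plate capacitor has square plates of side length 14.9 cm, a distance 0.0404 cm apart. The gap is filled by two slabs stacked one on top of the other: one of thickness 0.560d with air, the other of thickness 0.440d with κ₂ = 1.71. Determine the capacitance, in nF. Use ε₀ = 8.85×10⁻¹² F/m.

A = (14.9 cm)² = 2.22×10⁻² m².
Stacked slabs ⇒ two capacitors in series, each with the full plate area.
C₁ = κ₁ε₀A/d₁ = 1.00 × 8.85×10⁻¹² × 2.22×10⁻² / 2.26×10⁻⁴ = 8.68×10⁻¹⁰ F.
C₂ = κ₂ε₀A/d₂ = 1.71 × 8.85×10⁻¹² × 2.22×10⁻² / 1.78×10⁻⁴ = 1.89×10⁻⁹ F.
C = (1/C₁ + 1/C₂)⁻¹ = 5.95×10⁻¹⁰ F.

C ≈ 0.595 nF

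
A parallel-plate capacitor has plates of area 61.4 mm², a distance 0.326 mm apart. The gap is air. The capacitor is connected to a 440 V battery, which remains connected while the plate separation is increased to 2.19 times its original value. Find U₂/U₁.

0.457

Battery connected ⇒ V is held fixed.
C₂ = 0.457 C₁ and U = ½CV², so U₂/U₁ = C₂/C₁ = 0.457.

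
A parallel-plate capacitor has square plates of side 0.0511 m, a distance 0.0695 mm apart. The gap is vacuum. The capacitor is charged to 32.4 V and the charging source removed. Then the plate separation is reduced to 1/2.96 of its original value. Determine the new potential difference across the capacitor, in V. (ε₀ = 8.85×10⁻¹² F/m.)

V ≈ 10.9 V

A = (0.0511 m)² = 2.61×10⁻³ m².
Initially C₁ = ε₀A/d = 8.85×10⁻¹² × 2.61×10⁻³ / 6.95×10⁻⁵ = 3.33×10⁻¹⁰ F.
V₁ = 32.4 V.
Isolated ⇒ Q is held fixed. C₂ = 2.96 C₁ and V = Q/C, so V₂/V₁ = C₁/C₂ = 0.338.
V₂ = 0.338 × 32.4 = 10.9 V.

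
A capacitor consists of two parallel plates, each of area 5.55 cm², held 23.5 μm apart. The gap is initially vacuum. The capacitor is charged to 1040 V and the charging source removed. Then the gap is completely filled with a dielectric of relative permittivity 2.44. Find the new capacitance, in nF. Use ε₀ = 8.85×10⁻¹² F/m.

A = 5.55 cm² = 5.55×10⁻⁴ m².
Initially C₁ = ε₀A/d = 8.85×10⁻¹² × 5.55×10⁻⁴ / 2.35×10⁻⁵ = 2.09×10⁻¹⁰ F.
C = κε₀A/d scales with κ, so C₂/C₁ = κ = 2.44.
C₂ = 2.44 × 2.09×10⁻¹⁰ = 5.10×10⁻¹⁰ F.

0.510 nF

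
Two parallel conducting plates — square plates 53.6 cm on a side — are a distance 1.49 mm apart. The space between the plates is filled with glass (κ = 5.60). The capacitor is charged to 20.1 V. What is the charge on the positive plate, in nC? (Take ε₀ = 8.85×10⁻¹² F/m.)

A = (53.6 cm)² = 0.287 m².
C = κε₀A/d = 5.60 × 8.85×10⁻¹² × 0.287 / 1.49×10⁻³ = 9.56×10⁻⁹ F.
Q = CV = 9.56×10⁻⁹ × 20.1 = 1.92×10⁻⁷ C.

Q ≈ 192 nC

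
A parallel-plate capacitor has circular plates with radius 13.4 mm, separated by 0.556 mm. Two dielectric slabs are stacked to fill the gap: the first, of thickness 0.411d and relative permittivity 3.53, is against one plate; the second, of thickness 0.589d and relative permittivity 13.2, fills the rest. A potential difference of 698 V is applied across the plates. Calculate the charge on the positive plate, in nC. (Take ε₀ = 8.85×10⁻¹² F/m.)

A = π(13.4 mm)² = 5.64×10⁻⁴ m².
Stacked slabs ⇒ two capacitors in series, each with the full plate area.
C₁ = κ₁ε₀A/d₁ = 3.53 × 8.85×10⁻¹² × 5.64×10⁻⁴ / 2.29×10⁻⁴ = 7.71×10⁻¹¹ F.
C₂ = κ₂ε₀A/d₂ = 13.2 × 8.85×10⁻¹² × 5.64×10⁻⁴ / 3.27×10⁻⁴ = 2.01×10⁻¹⁰ F.
C = (1/C₁ + 1/C₂)⁻¹ = 5.58×10⁻¹¹ F.
Q = CV = 5.58×10⁻¹¹ × 698 = 3.89×10⁻⁸ C.

Q ≈ 38.9 nC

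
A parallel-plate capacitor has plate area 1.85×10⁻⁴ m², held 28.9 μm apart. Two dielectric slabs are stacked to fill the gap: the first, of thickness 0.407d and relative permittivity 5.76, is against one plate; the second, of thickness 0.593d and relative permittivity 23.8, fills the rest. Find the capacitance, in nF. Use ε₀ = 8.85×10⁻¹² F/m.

0.593 nF

Stacked slabs ⇒ two capacitors in series, each with the full plate area.
C₁ = κ₁ε₀A/d₁ = 5.76 × 8.85×10⁻¹² × 1.85×10⁻⁴ / 1.18×10⁻⁵ = 8.02×10⁻¹⁰ F.
C₂ = κ₂ε₀A/d₂ = 23.8 × 8.85×10⁻¹² × 1.85×10⁻⁴ / 1.71×10⁻⁵ = 2.27×10⁻⁹ F.
C = (1/C₁ + 1/C₂)⁻¹ = 5.93×10⁻¹⁰ F.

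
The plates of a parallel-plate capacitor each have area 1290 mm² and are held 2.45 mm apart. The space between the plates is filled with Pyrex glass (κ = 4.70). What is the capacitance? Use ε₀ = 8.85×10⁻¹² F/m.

21.9 pF

A = 1290 mm² = 1.29×10⁻³ m².
C = κε₀A/d = 4.70 × 8.85×10⁻¹² × 1.29×10⁻³ / 2.45×10⁻³ = 2.19×10⁻¹¹ F.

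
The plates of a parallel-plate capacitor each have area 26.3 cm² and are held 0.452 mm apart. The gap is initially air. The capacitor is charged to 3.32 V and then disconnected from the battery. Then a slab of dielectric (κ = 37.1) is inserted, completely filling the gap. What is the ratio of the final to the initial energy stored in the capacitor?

0.0270

Isolated ⇒ Q is held fixed.
C₂ = 37.1 C₁ and U = Q²/(2C), so U₂/U₁ = C₁/C₂ = 0.0270.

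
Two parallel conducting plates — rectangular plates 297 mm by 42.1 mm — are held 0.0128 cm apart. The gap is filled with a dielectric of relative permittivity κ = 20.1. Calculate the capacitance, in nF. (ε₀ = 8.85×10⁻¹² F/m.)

A = 297 × 42.1 mm² = 1.25×10⁻² m².
C = κε₀A/d = 20.1 × 8.85×10⁻¹² × 1.25×10⁻² / 1.28×10⁻⁴ = 1.74×10⁻⁸ F.

17.4 nF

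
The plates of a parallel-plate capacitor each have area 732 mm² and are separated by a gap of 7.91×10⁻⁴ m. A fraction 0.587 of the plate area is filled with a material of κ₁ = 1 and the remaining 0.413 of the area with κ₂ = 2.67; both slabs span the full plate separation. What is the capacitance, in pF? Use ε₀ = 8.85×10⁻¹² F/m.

A = 732 mm² = 7.32×10⁻⁴ m².
Side-by-side slabs ⇒ two capacitors in parallel, each spanning the full gap.
C₁ = κ₁ε₀A₁/d = 1.00 × 8.85×10⁻¹² × 4.30×10⁻⁴ / 7.91×10⁻⁴ = 4.81×10⁻¹² F.
C₂ = κ₂ε₀A₂/d = 2.67 × 8.85×10⁻¹² × 3.02×10⁻⁴ / 7.91×10⁻⁴ = 9.03×10⁻¹² F.
C = C₁ + C₂ = 1.38×10⁻¹¹ F.

C ≈ 13.8 pF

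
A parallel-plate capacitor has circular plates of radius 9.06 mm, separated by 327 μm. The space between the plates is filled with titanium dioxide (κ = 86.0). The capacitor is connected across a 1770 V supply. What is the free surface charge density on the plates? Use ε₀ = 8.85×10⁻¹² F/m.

A = π(9.06 mm)² = 2.58×10⁻⁴ m².
C = κε₀A/d = 86.0 × 8.85×10⁻¹² × 2.58×10⁻⁴ / 3.27×10⁻⁴ = 6.00×10⁻¹⁰ F.
σ = Q/A = CV/A = 6.00×10⁻¹⁰ × 1770 / 2.58×10⁻⁴ = 4.12×10⁻³ C/m².

412 nC/cm²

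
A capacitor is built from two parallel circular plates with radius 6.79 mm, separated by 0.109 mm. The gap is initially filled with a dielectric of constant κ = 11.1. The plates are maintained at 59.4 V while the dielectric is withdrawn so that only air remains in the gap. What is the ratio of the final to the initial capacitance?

C = κε₀A/d scales with κ, so C₂/C₁ = 1/κ = 1/11.1 = 0.0901.

C₂/C₁ ≈ 0.0901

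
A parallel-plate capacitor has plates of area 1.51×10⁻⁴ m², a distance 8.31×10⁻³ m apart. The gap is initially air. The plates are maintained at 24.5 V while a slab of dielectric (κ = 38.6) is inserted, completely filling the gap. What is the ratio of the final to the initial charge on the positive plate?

Battery connected ⇒ V is held fixed.
C₂ = 38.6 C₁ and Q = CV, so Q₂/Q₁ = C₂/C₁ = 38.6.

Q₂/Q₁ ≈ 38.6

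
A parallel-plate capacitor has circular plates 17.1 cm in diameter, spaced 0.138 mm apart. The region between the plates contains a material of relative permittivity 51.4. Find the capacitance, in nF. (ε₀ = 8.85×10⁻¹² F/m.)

A = π(17.1/2 cm)² = 2.30×10⁻² m².
C = κε₀A/d = 51.4 × 8.85×10⁻¹² × 2.30×10⁻² / 1.38×10⁻⁴ = 7.57×10⁻⁸ F.

75.7 nF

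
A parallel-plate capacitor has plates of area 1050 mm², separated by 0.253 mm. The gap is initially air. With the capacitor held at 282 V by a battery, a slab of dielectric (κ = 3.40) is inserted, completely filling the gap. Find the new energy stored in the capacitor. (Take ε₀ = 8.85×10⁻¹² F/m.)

A = 1050 mm² = 1.05×10⁻³ m².
Initially C₁ = ε₀A/d = 8.85×10⁻¹² × 1.05×10⁻³ / 2.53×10⁻⁴ = 3.67×10⁻¹¹ F.
U₁ = 1.46×10⁻⁶ J.
Battery connected ⇒ V is held fixed. C₂ = 3.40 C₁ and U = ½CV², so U₂/U₁ = C₂/C₁ = 3.40.
U₂ = 3.40 × 1.46×10⁻⁶ = 4.97×10⁻⁶ J.

4.97 μJ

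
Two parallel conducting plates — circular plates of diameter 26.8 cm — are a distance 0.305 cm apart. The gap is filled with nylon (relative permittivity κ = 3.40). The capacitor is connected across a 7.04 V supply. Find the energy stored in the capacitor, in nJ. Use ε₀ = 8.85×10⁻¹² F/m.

A = π(26.8/2 cm)² = 5.64×10⁻² m².
C = κε₀A/d = 3.40 × 8.85×10⁻¹² × 5.64×10⁻² / 3.05×10⁻³ = 5.57×10⁻¹⁰ F.
U = ½CV² = ½ × 5.57×10⁻¹⁰ × (7.04)² = 1.38×10⁻⁸ J.

U ≈ 13.8 nJ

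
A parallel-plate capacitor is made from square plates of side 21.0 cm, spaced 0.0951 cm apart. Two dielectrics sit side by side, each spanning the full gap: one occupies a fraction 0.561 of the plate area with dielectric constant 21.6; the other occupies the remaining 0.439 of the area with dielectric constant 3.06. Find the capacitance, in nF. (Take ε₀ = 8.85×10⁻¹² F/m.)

C ≈ 5.52 nF

A = (21.0 cm)² = 4.41×10⁻² m².
Side-by-side slabs ⇒ two capacitors in parallel, each spanning the full gap.
C₁ = κ₁ε₀A₁/d = 21.6 × 8.85×10⁻¹² × 2.47×10⁻² / 9.51×10⁻⁴ = 4.97×10⁻⁹ F.
C₂ = κ₂ε₀A₂/d = 3.06 × 8.85×10⁻¹² × 1.94×10⁻² / 9.51×10⁻⁴ = 5.51×10⁻¹⁰ F.
C = C₁ + C₂ = 5.52×10⁻⁹ F.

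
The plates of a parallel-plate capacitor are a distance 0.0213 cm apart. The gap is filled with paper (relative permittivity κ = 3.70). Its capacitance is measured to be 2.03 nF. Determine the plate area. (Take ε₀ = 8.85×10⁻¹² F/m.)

132 cm²

A = Cd/(κε₀) = 2.03×10⁻⁹ × 2.13×10⁻⁴ / (3.70 × 8.85×10⁻¹²) = 1.32×10⁻² m².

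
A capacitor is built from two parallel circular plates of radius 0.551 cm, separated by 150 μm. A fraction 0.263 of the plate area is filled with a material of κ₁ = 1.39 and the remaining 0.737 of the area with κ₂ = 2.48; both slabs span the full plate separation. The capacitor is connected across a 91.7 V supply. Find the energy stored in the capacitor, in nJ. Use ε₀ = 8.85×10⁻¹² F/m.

A = π(0.551 cm)² = 9.54×10⁻⁵ m².
Side-by-side slabs ⇒ two capacitors in parallel, each spanning the full gap.
C₁ = κ₁ε₀A₁/d = 1.39 × 8.85×10⁻¹² × 2.51×10⁻⁵ / 1.50×10⁻⁴ = 2.06×10⁻¹² F.
C₂ = κ₂ε₀A₂/d = 2.48 × 8.85×10⁻¹² × 7.03×10⁻⁵ / 1.50×10⁻⁴ = 1.03×10⁻¹¹ F.
C = C₁ + C₂ = 1.23×10⁻¹¹ F.
U = ½CV² = ½ × 1.23×10⁻¹¹ × (91.7)² = 5.19×10⁻⁸ J.

51.9 nJ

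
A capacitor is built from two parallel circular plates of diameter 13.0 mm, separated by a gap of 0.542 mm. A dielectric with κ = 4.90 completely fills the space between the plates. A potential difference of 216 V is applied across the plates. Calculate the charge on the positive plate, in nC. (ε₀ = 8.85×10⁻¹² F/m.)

Q ≈ 2.29 nC

A = π(13.0/2 mm)² = 1.33×10⁻⁴ m².
C = κε₀A/d = 4.90 × 8.85×10⁻¹² × 1.33×10⁻⁴ / 5.42×10⁻⁴ = 1.06×10⁻¹¹ F.
Q = CV = 1.06×10⁻¹¹ × 216 = 2.29×10⁻⁹ C.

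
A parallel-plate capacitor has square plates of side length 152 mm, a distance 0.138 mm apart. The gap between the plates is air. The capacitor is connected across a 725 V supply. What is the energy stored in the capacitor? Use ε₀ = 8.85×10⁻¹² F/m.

389 μJ

A = (152 mm)² = 2.31×10⁻² m².
C = ε₀A/d = 8.85×10⁻¹² × 2.31×10⁻² / 1.38×10⁻⁴ = 1.48×10⁻⁹ F.
U = ½CV² = ½ × 1.48×10⁻⁹ × (725)² = 3.89×10⁻⁴ J.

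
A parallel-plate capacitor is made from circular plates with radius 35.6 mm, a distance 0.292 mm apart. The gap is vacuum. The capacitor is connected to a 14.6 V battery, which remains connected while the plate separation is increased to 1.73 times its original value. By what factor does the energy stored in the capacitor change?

0.578

Battery connected ⇒ V is held fixed.
C₂ = 0.578 C₁ and U = ½CV², so U₂/U₁ = C₂/C₁ = 0.578.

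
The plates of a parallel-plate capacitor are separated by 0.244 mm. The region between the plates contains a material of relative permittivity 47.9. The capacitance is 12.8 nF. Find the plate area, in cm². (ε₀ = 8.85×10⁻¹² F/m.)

73.7 cm²

A = Cd/(κε₀) = 1.28×10⁻⁸ × 2.44×10⁻⁴ / (47.9 × 8.85×10⁻¹²) = 7.37×10⁻³ m².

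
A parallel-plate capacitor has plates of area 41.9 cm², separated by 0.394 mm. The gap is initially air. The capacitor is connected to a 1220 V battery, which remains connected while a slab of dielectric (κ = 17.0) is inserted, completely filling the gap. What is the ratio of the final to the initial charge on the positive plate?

17.0

Battery connected ⇒ V is held fixed.
C₂ = 17.0 C₁ and Q = CV, so Q₂/Q₁ = C₂/C₁ = 17.0.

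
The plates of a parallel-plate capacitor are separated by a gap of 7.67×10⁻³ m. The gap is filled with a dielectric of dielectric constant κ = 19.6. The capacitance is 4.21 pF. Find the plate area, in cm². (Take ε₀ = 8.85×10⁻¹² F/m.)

A ≈ 1.86 cm²

A = Cd/(κε₀) = 4.21×10⁻¹² × 7.67×10⁻³ / (19.6 × 8.85×10⁻¹²) = 1.86×10⁻⁴ m².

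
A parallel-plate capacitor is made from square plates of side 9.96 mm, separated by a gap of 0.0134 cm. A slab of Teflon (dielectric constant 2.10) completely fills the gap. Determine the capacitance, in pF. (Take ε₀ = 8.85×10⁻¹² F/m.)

A = (9.96 mm)² = 9.92×10⁻⁵ m².
C = κε₀A/d = 2.10 × 8.85×10⁻¹² × 9.92×10⁻⁵ / 1.34×10⁻⁴ = 1.38×10⁻¹¹ F.

13.8 pF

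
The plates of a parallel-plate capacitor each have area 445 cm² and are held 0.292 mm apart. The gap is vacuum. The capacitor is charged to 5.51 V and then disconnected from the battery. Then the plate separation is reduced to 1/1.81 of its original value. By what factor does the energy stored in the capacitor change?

U₂/U₁ ≈ 0.552

Isolated ⇒ Q is held fixed.
C₂ = 1.81 C₁ and U = Q²/(2C), so U₂/U₁ = C₁/C₂ = 0.552.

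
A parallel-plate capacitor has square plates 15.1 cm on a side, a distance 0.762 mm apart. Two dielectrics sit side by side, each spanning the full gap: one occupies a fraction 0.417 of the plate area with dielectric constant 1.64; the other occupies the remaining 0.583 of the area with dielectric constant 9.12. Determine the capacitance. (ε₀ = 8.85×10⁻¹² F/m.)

C ≈ 1.59 nF

A = (15.1 cm)² = 2.28×10⁻² m².
Side-by-side slabs ⇒ two capacitors in parallel, each spanning the full gap.
C₁ = κ₁ε₀A₁/d = 1.64 × 8.85×10⁻¹² × 9.51×10⁻³ / 7.62×10⁻⁴ = 1.81×10⁻¹⁰ F.
C₂ = κ₂ε₀A₂/d = 9.12 × 8.85×10⁻¹² × 1.33×10⁻² / 7.62×10⁻⁴ = 1.41×10⁻⁹ F.
C = C₁ + C₂ = 1.59×10⁻⁹ F.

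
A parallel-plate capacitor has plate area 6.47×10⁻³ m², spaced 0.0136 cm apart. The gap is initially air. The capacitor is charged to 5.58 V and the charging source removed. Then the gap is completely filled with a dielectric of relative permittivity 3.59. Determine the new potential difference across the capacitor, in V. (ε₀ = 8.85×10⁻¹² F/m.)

Initially C₁ = ε₀A/d = 8.85×10⁻¹² × 6.47×10⁻³ / 1.36×10⁻⁴ = 4.21×10⁻¹⁰ F.
V₁ = 5.58 V.
Isolated ⇒ Q is held fixed. C₂ = 3.59 C₁ and V = Q/C, so V₂/V₁ = C₁/C₂ = 0.279.
V₂ = 0.279 × 5.58 = 1.55 V.

1.55 V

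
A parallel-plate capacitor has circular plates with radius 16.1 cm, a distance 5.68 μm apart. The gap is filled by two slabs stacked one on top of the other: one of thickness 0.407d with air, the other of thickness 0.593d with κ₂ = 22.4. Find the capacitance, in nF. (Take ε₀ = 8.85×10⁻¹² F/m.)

C ≈ 293 nF

A = π(16.1 cm)² = 8.14×10⁻² m².
Stacked slabs ⇒ two capacitors in series, each with the full plate area.
C₁ = κ₁ε₀A/d₁ = 1.00 × 8.85×10⁻¹² × 8.14×10⁻² / 2.31×10⁻⁶ = 3.12×10⁻⁷ F.
C₂ = κ₂ε₀A/d₂ = 22.4 × 8.85×10⁻¹² × 8.14×10⁻² / 3.37×10⁻⁶ = 4.79×10⁻⁶ F.
C = (1/C₁ + 1/C₂)⁻¹ = 2.93×10⁻⁷ F.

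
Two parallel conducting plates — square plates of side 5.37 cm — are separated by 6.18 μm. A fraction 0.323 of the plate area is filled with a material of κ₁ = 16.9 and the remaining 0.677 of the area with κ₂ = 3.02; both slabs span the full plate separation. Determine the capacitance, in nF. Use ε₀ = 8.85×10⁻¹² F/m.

C ≈ 31.0 nF

A = (5.37 cm)² = 2.88×10⁻³ m².
Side-by-side slabs ⇒ two capacitors in parallel, each spanning the full gap.
C₁ = κ₁ε₀A₁/d = 16.9 × 8.85×10⁻¹² × 9.31×10⁻⁴ / 6.18×10⁻⁶ = 2.25×10⁻⁸ F.
C₂ = κ₂ε₀A₂/d = 3.02 × 8.85×10⁻¹² × 1.95×10⁻³ / 6.18×10⁻⁶ = 8.44×10⁻⁹ F.
C = C₁ + C₂ = 3.10×10⁻⁸ F.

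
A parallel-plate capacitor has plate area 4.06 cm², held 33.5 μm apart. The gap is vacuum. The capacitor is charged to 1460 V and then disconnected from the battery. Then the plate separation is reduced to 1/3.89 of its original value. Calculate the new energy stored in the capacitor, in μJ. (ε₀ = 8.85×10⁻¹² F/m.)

U ≈ 29.4 μJ

A = 4.06 cm² = 4.06×10⁻⁴ m².
Initially C₁ = ε₀A/d = 8.85×10⁻¹² × 4.06×10⁻⁴ / 3.35×10⁻⁵ = 1.07×10⁻¹⁰ F.
U₁ = 1.14×10⁻⁴ J.
Isolated ⇒ Q is held fixed. C₂ = 3.89 C₁ and U = Q²/(2C), so U₂/U₁ = C₁/C₂ = 0.257.
U₂ = 0.257 × 1.14×10⁻⁴ = 2.94×10⁻⁵ J.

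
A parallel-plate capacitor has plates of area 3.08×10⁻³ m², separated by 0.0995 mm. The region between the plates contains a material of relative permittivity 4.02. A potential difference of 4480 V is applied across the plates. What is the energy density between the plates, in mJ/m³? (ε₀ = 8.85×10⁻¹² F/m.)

3.61×10⁷ mJ/m³

E = V/d = 4480 / 9.95×10⁻⁵ = 4.50×10⁷ V/m.
u = ½κε₀E² = ½ × 4.02 × 8.85×10⁻¹² × (4.50×10⁷)² = 3.61×10⁴ J/m³.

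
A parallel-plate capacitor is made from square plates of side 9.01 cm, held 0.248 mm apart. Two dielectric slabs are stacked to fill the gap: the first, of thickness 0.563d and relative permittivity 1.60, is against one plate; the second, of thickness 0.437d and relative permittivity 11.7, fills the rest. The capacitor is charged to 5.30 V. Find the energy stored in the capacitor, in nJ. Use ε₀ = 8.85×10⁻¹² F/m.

A = (9.01 cm)² = 8.12×10⁻³ m².
Stacked slabs ⇒ two capacitors in series, each with the full plate area.
C₁ = κ₁ε₀A/d₁ = 1.60 × 8.85×10⁻¹² × 8.12×10⁻³ / 1.40×10⁻⁴ = 8.23×10⁻¹⁰ F.
C₂ = κ₂ε₀A/d₂ = 11.7 × 8.85×10⁻¹² × 8.12×10⁻³ / 1.08×10⁻⁴ = 7.76×10⁻⁹ F.
C = (1/C₁ + 1/C₂)⁻¹ = 7.44×10⁻¹⁰ F.
U = ½CV² = ½ × 7.44×10⁻¹⁰ × (5.30)² = 1.05×10⁻⁸ J.

10.5 nJ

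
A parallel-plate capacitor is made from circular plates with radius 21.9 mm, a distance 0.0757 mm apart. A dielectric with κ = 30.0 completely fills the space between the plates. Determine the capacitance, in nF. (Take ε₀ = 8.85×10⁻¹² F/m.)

A = π(21.9 mm)² = 1.51×10⁻³ m².
C = κε₀A/d = 30.0 × 8.85×10⁻¹² × 1.51×10⁻³ / 7.57×10⁻⁵ = 5.28×10⁻⁹ F.

C ≈ 5.28 nF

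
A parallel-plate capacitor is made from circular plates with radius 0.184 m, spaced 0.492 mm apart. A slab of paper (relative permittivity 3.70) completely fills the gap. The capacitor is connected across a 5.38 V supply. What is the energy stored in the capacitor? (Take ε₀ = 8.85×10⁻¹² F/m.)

A = π(0.184 m)² = 0.106 m².
C = κε₀A/d = 3.70 × 8.85×10⁻¹² × 0.106 / 4.92×10⁻⁴ = 7.08×10⁻⁹ F.
U = ½CV² = ½ × 7.08×10⁻⁹ × (5.38)² = 1.02×10⁻⁷ J.

102 nJ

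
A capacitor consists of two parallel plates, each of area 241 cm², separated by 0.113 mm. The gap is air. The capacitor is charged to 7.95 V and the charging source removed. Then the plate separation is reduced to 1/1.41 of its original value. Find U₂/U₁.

Isolated ⇒ Q is held fixed.
C₂ = 1.41 C₁ and U = Q²/(2C), so U₂/U₁ = C₁/C₂ = 0.709.

U₂/U₁ ≈ 0.709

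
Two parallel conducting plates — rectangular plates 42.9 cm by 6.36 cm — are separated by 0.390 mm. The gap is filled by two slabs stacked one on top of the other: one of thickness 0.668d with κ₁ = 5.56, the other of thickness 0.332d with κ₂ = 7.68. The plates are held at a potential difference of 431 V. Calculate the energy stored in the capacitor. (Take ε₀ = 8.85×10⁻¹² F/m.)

A = 42.9 × 6.36 cm² = 2.73×10⁻² m².
Stacked slabs ⇒ two capacitors in series, each with the full plate area.
C₁ = κ₁ε₀A/d₁ = 5.56 × 8.85×10⁻¹² × 2.73×10⁻² / 2.61×10⁻⁴ = 5.15×10⁻⁹ F.
C₂ = κ₂ε₀A/d₂ = 7.68 × 8.85×10⁻¹² × 2.73×10⁻² / 1.29×10⁻⁴ = 1.43×10⁻⁸ F.
C = (1/C₁ + 1/C₂)⁻¹ = 3.79×10⁻⁹ F.
U = ½CV² = ½ × 3.79×10⁻⁹ × (431)² = 3.52×10⁻⁴ J.

U ≈ 352 μJ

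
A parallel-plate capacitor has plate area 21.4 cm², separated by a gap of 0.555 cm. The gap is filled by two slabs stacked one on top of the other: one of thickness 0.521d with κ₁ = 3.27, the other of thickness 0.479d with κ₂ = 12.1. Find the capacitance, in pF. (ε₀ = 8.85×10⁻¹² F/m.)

A = 21.4 cm² = 2.14×10⁻³ m².
Stacked slabs ⇒ two capacitors in series, each with the full plate area.
C₁ = κ₁ε₀A/d₁ = 3.27 × 8.85×10⁻¹² × 2.14×10⁻³ / 2.89×10⁻³ = 2.14×10⁻¹¹ F.
C₂ = κ₂ε₀A/d₂ = 12.1 × 8.85×10⁻¹² × 2.14×10⁻³ / 2.66×10⁻³ = 8.62×10⁻¹¹ F.
C = (1/C₁ + 1/C₂)⁻¹ = 1.72×10⁻¹¹ F.

17.2 pF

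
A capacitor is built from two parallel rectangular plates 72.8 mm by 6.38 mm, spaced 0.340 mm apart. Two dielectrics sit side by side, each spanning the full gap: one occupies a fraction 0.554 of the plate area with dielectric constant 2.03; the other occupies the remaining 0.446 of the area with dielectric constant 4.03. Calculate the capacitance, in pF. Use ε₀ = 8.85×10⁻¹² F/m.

A = 72.8 × 6.38 mm² = 4.64×10⁻⁴ m².
Side-by-side slabs ⇒ two capacitors in parallel, each spanning the full gap.
C₁ = κ₁ε₀A₁/d = 2.03 × 8.85×10⁻¹² × 2.57×10⁻⁴ / 3.40×10⁻⁴ = 1.36×10⁻¹¹ F.
C₂ = κ₂ε₀A₂/d = 4.03 × 8.85×10⁻¹² × 2.07×10⁻⁴ / 3.40×10⁻⁴ = 2.17×10⁻¹¹ F.
C = C₁ + C₂ = 3.53×10⁻¹¹ F.

C ≈ 35.3 pF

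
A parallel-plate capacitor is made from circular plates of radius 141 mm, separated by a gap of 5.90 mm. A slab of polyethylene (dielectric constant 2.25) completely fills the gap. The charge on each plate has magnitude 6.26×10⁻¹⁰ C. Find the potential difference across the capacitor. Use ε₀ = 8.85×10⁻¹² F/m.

A = π(141 mm)² = 6.25×10⁻² m².
C = κε₀A/d = 2.25 × 8.85×10⁻¹² × 6.25×10⁻² / 5.90×10⁻³ = 2.11×10⁻¹⁰ F.
V = Q/C = 6.26×10⁻¹⁰ / 2.11×10⁻¹⁰ = 2.97 V.

2.97 V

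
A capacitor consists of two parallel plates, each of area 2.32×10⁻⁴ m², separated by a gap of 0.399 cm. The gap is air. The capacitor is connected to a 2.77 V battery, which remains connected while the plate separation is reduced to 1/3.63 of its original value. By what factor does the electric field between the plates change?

Battery connected ⇒ V is held fixed.
E = V/d, so E₂/E₁ = d₁/d₂ = 3.63.

3.63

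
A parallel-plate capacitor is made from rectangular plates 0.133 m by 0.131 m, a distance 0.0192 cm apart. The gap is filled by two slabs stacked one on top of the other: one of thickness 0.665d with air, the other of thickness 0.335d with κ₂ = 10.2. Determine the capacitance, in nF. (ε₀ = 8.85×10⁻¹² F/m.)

A = 0.133 × 0.131 m² = 1.74×10⁻² m².
Stacked slabs ⇒ two capacitors in series, each with the full plate area.
C₁ = κ₁ε₀A/d₁ = 1.00 × 8.85×10⁻¹² × 1.74×10⁻² / 1.28×10⁻⁴ = 1.21×10⁻⁹ F.
C₂ = κ₂ε₀A/d₂ = 10.2 × 8.85×10⁻¹² × 1.74×10⁻² / 6.43×10⁻⁵ = 2.45×10⁻⁸ F.
C = (1/C₁ + 1/C₂)⁻¹ = 1.15×10⁻⁹ F.

C ≈ 1.15 nF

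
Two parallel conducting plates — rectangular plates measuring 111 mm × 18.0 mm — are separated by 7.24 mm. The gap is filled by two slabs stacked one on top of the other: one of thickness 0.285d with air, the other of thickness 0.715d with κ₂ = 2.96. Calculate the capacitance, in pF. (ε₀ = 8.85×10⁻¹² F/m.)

A = 111 × 18.0 mm² = 2.00×10⁻³ m².
Stacked slabs ⇒ two capacitors in series, each with the full plate area.
C₁ = κ₁ε₀A/d₁ = 1.00 × 8.85×10⁻¹² × 2.00×10⁻³ / 2.06×10⁻³ = 8.57×10⁻¹² F.
C₂ = κ₂ε₀A/d₂ = 2.96 × 8.85×10⁻¹² × 2.00×10⁻³ / 5.18×10⁻³ = 1.01×10⁻¹¹ F.
C = (1/C₁ + 1/C₂)⁻¹ = 4.64×10⁻¹² F.

C ≈ 4.64 pF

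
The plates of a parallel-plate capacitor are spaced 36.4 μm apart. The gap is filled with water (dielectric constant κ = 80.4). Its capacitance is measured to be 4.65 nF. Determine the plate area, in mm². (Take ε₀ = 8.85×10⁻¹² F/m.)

A = Cd/(κε₀) = 4.65×10⁻⁹ × 3.64×10⁻⁵ / (80.4 × 8.85×10⁻¹²) = 2.38×10⁻⁴ m².

A ≈ 238 mm²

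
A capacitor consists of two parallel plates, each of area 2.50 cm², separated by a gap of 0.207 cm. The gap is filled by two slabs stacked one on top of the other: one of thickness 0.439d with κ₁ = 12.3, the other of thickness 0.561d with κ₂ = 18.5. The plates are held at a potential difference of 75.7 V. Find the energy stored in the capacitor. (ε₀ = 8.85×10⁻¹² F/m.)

A = 2.50 cm² = 2.50×10⁻⁴ m².
Stacked slabs ⇒ two capacitors in series, each with the full plate area.
C₁ = κ₁ε₀A/d₁ = 12.3 × 8.85×10⁻¹² × 2.50×10⁻⁴ / 9.09×10⁻⁴ = 2.99×10⁻¹¹ F.
C₂ = κ₂ε₀A/d₂ = 18.5 × 8.85×10⁻¹² × 2.50×10⁻⁴ / 1.16×10⁻³ = 3.52×10⁻¹¹ F.
C = (1/C₁ + 1/C₂)⁻¹ = 1.62×10⁻¹¹ F.
U = ½CV² = ½ × 1.62×10⁻¹¹ × (75.7)² = 4.64×10⁻⁸ J.

U ≈ 46.4 nJ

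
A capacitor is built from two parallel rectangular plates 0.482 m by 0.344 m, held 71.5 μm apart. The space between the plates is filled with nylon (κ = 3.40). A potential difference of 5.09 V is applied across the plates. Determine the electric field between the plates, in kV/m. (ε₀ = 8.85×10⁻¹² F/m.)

E = V/d = 5.09 / 7.15×10⁻⁵ = 7.12×10⁴ V/m.

71.2 kV/m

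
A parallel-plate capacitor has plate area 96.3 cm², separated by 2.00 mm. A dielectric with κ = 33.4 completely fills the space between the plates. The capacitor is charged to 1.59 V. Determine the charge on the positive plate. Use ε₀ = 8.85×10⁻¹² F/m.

A = 96.3 cm² = 9.63×10⁻³ m².
C = κε₀A/d = 33.4 × 8.85×10⁻¹² × 9.63×10⁻³ / 2.00×10⁻³ = 1.42×10⁻⁹ F.
Q = CV = 1.42×10⁻⁹ × 1.59 = 2.26×10⁻⁹ C.

Q ≈ 2.26 nC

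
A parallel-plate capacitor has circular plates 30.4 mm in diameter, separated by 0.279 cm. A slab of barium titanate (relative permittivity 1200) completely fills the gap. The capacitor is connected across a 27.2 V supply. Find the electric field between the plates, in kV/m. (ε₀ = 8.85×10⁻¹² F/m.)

E ≈ 9.75 kV/m

E = V/d = 27.2 / 2.79×10⁻³ = 9.75×10³ V/m.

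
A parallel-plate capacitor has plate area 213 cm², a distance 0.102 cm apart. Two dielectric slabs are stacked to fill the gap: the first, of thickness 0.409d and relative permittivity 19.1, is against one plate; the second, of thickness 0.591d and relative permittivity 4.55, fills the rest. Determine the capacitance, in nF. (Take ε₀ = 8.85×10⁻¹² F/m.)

A = 213 cm² = 2.13×10⁻² m².
Stacked slabs ⇒ two capacitors in series, each with the full plate area.
C₁ = κ₁ε₀A/d₁ = 19.1 × 8.85×10⁻¹² × 2.13×10⁻² / 4.17×10⁻⁴ = 8.63×10⁻⁹ F.
C₂ = κ₂ε₀A/d₂ = 4.55 × 8.85×10⁻¹² × 2.13×10⁻² / 6.03×10⁻⁴ = 1.42×10⁻⁹ F.
C = (1/C₁ + 1/C₂)⁻¹ = 1.22×10⁻⁹ F.

1.22 nF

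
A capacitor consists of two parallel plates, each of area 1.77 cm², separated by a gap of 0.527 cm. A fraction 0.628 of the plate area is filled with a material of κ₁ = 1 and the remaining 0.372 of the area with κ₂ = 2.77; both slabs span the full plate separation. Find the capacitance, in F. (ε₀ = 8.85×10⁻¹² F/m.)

A = 1.77 cm² = 1.77×10⁻⁴ m².
Side-by-side slabs ⇒ two capacitors in parallel, each spanning the full gap.
C₁ = κ₁ε₀A₁/d = 1.00 × 8.85×10⁻¹² × 1.11×10⁻⁴ / 5.27×10⁻³ = 1.87×10⁻¹³ F.
C₂ = κ₂ε₀A₂/d = 2.77 × 8.85×10⁻¹² × 6.58×10⁻⁵ / 5.27×10⁻³ = 3.06×10⁻¹³ F.
C = C₁ + C₂ = 4.93×10⁻¹³ F.

C ≈ 4.93×10⁻¹³ F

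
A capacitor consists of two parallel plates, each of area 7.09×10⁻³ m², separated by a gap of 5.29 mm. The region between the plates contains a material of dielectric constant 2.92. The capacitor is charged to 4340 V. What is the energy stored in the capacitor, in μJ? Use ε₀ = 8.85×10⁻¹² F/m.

C = κε₀A/d = 2.92 × 8.85×10⁻¹² × 7.09×10⁻³ / 5.29×10⁻³ = 3.46×10⁻¹¹ F.
U = ½CV² = ½ × 3.46×10⁻¹¹ × (4340)² = 3.26×10⁻⁴ J.

326 μJ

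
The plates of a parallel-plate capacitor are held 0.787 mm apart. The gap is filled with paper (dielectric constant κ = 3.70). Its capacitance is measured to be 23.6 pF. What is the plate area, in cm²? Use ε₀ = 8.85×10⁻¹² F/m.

A = Cd/(κε₀) = 2.36×10⁻¹¹ × 7.87×10⁻⁴ / (3.70 × 8.85×10⁻¹²) = 5.67×10⁻⁴ m².

A ≈ 5.67 cm²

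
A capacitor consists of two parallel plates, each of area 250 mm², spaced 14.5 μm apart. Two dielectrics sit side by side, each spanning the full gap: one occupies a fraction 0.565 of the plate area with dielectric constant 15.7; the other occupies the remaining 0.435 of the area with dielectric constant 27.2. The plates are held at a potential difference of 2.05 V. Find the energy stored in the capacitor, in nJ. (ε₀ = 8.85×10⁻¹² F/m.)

U ≈ 6.64 nJ

A = 250 mm² = 2.50×10⁻⁴ m².
Side-by-side slabs ⇒ two capacitors in parallel, each spanning the full gap.
C₁ = κ₁ε₀A₁/d = 15.7 × 8.85×10⁻¹² × 1.41×10⁻⁴ / 1.45×10⁻⁵ = 1.35×10⁻⁹ F.
C₂ = κ₂ε₀A₂/d = 27.2 × 8.85×10⁻¹² × 1.09×10⁻⁴ / 1.45×10⁻⁵ = 1.81×10⁻⁹ F.
C = C₁ + C₂ = 3.16×10⁻⁹ F.
U = ½CV² = ½ × 3.16×10⁻⁹ × (2.05)² = 6.64×10⁻⁹ J.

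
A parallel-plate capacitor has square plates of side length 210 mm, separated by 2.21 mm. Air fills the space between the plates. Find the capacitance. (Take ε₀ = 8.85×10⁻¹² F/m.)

177 pF

A = (210 mm)² = 4.41×10⁻² m².
C = ε₀A/d = 8.85×10⁻¹² × 4.41×10⁻² / 2.21×10⁻³ = 1.77×10⁻¹⁰ F.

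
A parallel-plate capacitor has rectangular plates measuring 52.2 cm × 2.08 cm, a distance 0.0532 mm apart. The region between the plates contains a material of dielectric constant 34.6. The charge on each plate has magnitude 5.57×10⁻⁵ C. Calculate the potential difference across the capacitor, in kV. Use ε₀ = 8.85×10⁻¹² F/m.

A = 52.2 × 2.08 cm² = 1.09×10⁻² m².
C = κε₀A/d = 34.6 × 8.85×10⁻¹² × 1.09×10⁻² / 5.32×10⁻⁵ = 6.25×10⁻⁸ F.
V = Q/C = 5.57×10⁻⁵ / 6.25×10⁻⁸ = 8.91×10² V.

V ≈ 0.891 kV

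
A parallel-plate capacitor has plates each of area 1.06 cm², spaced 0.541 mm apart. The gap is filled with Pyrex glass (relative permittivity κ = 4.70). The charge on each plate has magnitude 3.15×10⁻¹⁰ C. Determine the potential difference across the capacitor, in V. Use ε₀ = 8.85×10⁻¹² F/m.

A = 1.06 cm² = 1.06×10⁻⁴ m².
C = κε₀A/d = 4.70 × 8.85×10⁻¹² × 1.06×10⁻⁴ / 5.41×10⁻⁴ = 8.15×10⁻¹² F.
V = Q/C = 3.15×10⁻¹⁰ / 8.15×10⁻¹² = 38.7 V.

V ≈ 38.7 V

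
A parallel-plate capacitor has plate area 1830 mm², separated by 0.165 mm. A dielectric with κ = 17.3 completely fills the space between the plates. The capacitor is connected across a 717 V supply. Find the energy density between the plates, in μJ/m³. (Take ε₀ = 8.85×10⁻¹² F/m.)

E = V/d = 717 / 1.65×10⁻⁴ = 4.35×10⁶ V/m.
u = ½κε₀E² = ½ × 17.3 × 8.85×10⁻¹² × (4.35×10⁶)² = 1.45×10³ J/m³.

u ≈ 1.45×10⁹ μJ/m³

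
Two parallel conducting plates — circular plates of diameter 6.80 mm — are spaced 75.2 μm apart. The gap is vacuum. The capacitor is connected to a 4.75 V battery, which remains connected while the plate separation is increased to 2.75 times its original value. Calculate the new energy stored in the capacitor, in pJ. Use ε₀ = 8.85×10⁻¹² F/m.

17.5 pJ

A = π(6.80/2 mm)² = 3.63×10⁻⁵ m².
Initially C₁ = ε₀A/d = 8.85×10⁻¹² × 3.63×10⁻⁵ / 7.52×10⁻⁵ = 4.27×10⁻¹² F.
U₁ = 4.82×10⁻¹¹ J.
Battery connected ⇒ V is held fixed. C₂ = 0.364 C₁ and U = ½CV², so U₂/U₁ = C₂/C₁ = 0.364.
U₂ = 0.364 × 4.82×10⁻¹¹ = 1.75×10⁻¹¹ J.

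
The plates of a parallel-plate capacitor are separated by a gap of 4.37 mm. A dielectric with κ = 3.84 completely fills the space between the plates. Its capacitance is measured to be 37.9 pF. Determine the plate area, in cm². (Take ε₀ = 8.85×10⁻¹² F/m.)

A = Cd/(κε₀) = 3.79×10⁻¹¹ × 4.37×10⁻³ / (3.84 × 8.85×10⁻¹²) = 4.87×10⁻³ m².

48.7 cm²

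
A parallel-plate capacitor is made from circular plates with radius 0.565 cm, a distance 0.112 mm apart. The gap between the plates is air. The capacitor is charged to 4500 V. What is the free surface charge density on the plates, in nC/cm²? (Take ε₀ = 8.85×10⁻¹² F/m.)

35.6 nC/cm²

A = π(0.565 cm)² = 1.00×10⁻⁴ m².
C = ε₀A/d = 8.85×10⁻¹² × 1.00×10⁻⁴ / 1.12×10⁻⁴ = 7.92×10⁻¹² F.
σ = Q/A = CV/A = 7.92×10⁻¹² × 4500 / 1.00×10⁻⁴ = 3.56×10⁻⁴ C/m².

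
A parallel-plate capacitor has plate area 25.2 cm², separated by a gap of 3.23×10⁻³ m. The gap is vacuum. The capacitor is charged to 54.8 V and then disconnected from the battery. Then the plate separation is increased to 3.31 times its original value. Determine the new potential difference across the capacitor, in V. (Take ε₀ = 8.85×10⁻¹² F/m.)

A = 25.2 cm² = 2.52×10⁻³ m².
Initially C₁ = ε₀A/d = 8.85×10⁻¹² × 2.52×10⁻³ / 3.23×10⁻³ = 6.90×10⁻¹² F.
V₁ = 54.8 V.
Isolated ⇒ Q is held fixed. C₂ = 0.302 C₁ and V = Q/C, so V₂/V₁ = C₁/C₂ = 3.31.
V₂ = 3.31 × 54.8 = 1.81×10² V.

V ≈ 181 V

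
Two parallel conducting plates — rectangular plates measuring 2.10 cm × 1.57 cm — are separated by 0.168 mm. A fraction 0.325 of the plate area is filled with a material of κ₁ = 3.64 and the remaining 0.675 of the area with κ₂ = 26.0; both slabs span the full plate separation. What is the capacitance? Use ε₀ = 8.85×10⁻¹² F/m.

A = 2.10 × 1.57 cm² = 3.30×10⁻⁴ m².
Side-by-side slabs ⇒ two capacitors in parallel, each spanning the full gap.
C₁ = κ₁ε₀A₁/d = 3.64 × 8.85×10⁻¹² × 1.07×10⁻⁴ / 1.68×10⁻⁴ = 2.05×10⁻¹¹ F.
C₂ = κ₂ε₀A₂/d = 26.0 × 8.85×10⁻¹² × 2.23×10⁻⁴ / 1.68×10⁻⁴ = 3.05×10⁻¹⁰ F.
C = C₁ + C₂ = 3.25×10⁻¹⁰ F.

325 pF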